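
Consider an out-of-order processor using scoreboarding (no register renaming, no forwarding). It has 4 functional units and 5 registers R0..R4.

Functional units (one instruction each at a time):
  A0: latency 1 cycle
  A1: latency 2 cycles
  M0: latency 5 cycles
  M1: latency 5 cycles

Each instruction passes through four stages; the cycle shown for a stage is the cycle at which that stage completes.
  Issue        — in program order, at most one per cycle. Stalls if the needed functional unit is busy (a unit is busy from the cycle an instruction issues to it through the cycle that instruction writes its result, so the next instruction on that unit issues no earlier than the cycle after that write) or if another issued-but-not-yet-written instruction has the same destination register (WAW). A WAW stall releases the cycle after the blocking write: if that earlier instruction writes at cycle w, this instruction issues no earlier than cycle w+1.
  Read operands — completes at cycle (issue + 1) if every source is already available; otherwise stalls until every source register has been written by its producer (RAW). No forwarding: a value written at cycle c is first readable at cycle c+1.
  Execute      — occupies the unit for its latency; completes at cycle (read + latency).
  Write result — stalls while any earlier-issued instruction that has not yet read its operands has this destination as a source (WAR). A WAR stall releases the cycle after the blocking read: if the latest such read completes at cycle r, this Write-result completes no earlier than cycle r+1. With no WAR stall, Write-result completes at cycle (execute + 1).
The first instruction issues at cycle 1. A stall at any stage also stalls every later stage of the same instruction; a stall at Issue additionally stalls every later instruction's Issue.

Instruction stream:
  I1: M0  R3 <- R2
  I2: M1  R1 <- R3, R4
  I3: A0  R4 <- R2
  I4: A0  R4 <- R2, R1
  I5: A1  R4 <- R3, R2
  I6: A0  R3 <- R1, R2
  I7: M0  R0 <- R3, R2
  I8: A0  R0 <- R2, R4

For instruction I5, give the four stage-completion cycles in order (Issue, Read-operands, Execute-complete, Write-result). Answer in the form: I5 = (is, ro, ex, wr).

I1: IS=1 RO=2 EX=7 WR=8
I2: IS=2 RO=9 EX=14 WR=15  [RAW R3: wait I1 write@8]
I3: IS=3 RO=4 EX=5 WR=10  [WAR R4: wait I2 read@9]
I4: IS=11 RO=16 EX=17 WR=18  [struct: A0 busy until I3 writes@10; RAW R1: wait I2 write@15]
I5: IS=19 RO=20 EX=22 WR=23  [WAW R4: wait I4 write@18]
I6: IS=20 RO=21 EX=22 WR=23
I7: IS=21 RO=24 EX=29 WR=30  [RAW R3: wait I6 write@23]
I8: IS=31 RO=32 EX=33 WR=34  [WAW R0: wait I7 write@30]

I5 = (19, 20, 22, 23)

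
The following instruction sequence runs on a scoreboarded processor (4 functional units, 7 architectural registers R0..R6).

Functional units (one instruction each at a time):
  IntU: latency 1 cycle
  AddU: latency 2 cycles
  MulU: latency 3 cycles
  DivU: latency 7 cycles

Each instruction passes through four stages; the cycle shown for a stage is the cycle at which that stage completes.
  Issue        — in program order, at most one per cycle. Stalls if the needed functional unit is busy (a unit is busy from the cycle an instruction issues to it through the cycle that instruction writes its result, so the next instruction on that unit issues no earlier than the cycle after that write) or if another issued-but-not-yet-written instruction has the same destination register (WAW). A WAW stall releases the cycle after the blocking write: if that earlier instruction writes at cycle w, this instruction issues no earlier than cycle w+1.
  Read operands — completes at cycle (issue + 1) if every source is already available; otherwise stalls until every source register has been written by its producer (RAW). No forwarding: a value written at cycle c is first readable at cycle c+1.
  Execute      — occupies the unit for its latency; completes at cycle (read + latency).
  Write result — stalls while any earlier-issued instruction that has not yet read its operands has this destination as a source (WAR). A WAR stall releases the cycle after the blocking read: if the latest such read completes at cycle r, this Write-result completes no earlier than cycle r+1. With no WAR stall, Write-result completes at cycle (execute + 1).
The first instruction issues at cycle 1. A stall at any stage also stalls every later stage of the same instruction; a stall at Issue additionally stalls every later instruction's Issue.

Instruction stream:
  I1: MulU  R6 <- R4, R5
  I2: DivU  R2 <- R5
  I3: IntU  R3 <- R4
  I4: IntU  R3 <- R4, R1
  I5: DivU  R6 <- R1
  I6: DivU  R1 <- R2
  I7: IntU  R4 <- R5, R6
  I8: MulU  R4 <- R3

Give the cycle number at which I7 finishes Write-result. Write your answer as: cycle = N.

cycle = 26

1) issue 1, read 2, done 5, write 6
2) issue 2, read 3, done 10, write 11
3) issue 3, read 4, done 5, write 6
4) issue 7, read 8, done 9, write 10  <struct: IntU busy until I3 writes@6>
5) issue 12, read 13, done 20, write 21  <struct: DivU busy until I2 writes@11>
6) issue 22, read 23, done 30, write 31  <struct: DivU busy until I5 writes@21>
7) issue 23, read 24, done 25, write 26
8) issue 27, read 28, done 31, write 32  <WAW R4: wait I7 write@26>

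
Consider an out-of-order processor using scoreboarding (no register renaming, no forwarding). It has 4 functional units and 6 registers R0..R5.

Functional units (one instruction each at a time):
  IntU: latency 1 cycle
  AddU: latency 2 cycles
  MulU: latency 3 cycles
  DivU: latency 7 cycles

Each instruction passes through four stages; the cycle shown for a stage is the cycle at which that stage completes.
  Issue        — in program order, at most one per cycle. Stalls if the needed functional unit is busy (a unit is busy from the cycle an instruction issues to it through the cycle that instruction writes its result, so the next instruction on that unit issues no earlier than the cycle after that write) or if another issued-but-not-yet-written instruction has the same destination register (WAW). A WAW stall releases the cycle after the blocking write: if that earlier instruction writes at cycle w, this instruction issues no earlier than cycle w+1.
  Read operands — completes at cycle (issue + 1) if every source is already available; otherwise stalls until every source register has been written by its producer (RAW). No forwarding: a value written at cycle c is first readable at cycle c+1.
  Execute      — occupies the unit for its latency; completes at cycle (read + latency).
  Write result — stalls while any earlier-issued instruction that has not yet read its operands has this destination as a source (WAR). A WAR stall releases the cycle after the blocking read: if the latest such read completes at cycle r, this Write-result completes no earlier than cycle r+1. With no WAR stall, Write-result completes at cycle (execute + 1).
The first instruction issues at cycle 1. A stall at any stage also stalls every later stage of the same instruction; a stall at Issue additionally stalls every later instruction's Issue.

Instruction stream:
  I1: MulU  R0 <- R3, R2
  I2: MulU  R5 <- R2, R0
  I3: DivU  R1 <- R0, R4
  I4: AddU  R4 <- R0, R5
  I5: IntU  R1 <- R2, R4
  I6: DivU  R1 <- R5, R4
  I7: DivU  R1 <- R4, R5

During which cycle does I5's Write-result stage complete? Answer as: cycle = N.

I1: IS=1 RO=2 EX=5 WR=6
I2: IS=7 RO=8 EX=11 WR=12  [struct: MulU busy until I1 writes@6]
I3: IS=8 RO=9 EX=16 WR=17
I4: IS=9 RO=13 EX=15 WR=16  [RAW R5: wait I2 write@12]
I5: IS=18 RO=19 EX=20 WR=21  [WAW R1: wait I3 write@17]
I6: IS=22 RO=23 EX=30 WR=31  [WAW R1: wait I5 write@21]
I7: IS=32 RO=33 EX=40 WR=41  [struct: DivU busy until I6 writes@31]

cycle = 21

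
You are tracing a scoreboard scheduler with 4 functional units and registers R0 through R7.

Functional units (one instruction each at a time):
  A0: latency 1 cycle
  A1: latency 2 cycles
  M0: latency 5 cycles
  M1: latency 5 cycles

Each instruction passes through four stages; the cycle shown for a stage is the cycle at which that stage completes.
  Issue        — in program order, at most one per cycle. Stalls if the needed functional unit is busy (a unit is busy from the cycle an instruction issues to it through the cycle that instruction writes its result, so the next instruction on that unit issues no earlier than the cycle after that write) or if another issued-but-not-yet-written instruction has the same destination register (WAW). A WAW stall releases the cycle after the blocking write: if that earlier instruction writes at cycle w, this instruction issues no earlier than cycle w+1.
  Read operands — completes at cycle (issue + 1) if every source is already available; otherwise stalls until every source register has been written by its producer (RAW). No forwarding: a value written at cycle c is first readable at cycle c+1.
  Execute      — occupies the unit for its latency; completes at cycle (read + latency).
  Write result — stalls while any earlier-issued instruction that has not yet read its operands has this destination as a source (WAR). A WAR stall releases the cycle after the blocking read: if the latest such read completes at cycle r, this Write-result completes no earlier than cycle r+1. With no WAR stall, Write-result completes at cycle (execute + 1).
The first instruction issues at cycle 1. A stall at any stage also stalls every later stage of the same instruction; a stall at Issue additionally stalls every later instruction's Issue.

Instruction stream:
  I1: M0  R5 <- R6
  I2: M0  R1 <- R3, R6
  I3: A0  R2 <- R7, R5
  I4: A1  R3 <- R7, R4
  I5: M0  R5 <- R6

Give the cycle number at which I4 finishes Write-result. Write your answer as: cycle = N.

I1  is:1  ro:2  ex:7  wr:8
I2  is:9  ro:10  ex:15  wr:16  — struct: M0 busy until I1 writes@8
I3  is:10  ro:11  ex:12  wr:13
I4  is:11  ro:12  ex:14  wr:15
I5  is:17  ro:18  ex:23  wr:24  — struct: M0 busy until I2 writes@16

cycle = 15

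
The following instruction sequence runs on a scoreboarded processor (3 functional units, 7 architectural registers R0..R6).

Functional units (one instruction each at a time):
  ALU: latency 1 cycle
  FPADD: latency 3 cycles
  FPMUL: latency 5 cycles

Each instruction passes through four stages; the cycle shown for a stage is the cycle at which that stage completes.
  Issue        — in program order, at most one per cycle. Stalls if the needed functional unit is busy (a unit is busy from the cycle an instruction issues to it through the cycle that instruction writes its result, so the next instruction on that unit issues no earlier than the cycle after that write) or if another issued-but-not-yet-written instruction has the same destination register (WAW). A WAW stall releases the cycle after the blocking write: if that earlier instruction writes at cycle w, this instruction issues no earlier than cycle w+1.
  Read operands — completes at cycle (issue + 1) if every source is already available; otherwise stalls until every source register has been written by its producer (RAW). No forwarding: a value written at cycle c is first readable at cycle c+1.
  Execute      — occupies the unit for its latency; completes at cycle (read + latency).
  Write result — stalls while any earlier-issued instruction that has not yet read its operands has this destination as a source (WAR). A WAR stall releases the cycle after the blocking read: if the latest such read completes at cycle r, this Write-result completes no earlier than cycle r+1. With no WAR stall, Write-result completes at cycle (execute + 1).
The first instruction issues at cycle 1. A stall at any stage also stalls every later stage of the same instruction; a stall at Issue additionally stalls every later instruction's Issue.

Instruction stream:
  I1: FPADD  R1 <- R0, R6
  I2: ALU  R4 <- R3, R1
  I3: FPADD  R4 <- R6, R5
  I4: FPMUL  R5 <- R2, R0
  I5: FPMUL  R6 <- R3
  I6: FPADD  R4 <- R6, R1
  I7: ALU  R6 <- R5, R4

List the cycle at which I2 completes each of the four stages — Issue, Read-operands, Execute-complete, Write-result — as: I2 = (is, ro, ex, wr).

I2 = (2, 7, 8, 9)

[1] issue I1 (FPADD)
[2] I1 read-ops · issue I2 (ALU)
[5] I1 finished on FPADD
[6] I1→R1
[7] I2 read-ops
[8] I2 finished on ALU
[9] I2→R4
[10] issue I3 (FPADD)
[11] I3 read-ops · issue I4 (FPMUL)
[12] I4 read-ops
[14] I3 finished on FPADD
[15] I3→R4
[17] I4 finished on FPMUL
[18] I4→R5
[19] issue I5 (FPMUL)
[20] I5 read-ops · issue I6 (FPADD)
[25] I5 finished on FPMUL
[26] I5→R6
[27] I6 read-ops · issue I7 (ALU)
[30] I6 finished on FPADD
[31] I6→R4
[32] I7 read-ops
[33] I7 finished on ALU
[34] I7→R6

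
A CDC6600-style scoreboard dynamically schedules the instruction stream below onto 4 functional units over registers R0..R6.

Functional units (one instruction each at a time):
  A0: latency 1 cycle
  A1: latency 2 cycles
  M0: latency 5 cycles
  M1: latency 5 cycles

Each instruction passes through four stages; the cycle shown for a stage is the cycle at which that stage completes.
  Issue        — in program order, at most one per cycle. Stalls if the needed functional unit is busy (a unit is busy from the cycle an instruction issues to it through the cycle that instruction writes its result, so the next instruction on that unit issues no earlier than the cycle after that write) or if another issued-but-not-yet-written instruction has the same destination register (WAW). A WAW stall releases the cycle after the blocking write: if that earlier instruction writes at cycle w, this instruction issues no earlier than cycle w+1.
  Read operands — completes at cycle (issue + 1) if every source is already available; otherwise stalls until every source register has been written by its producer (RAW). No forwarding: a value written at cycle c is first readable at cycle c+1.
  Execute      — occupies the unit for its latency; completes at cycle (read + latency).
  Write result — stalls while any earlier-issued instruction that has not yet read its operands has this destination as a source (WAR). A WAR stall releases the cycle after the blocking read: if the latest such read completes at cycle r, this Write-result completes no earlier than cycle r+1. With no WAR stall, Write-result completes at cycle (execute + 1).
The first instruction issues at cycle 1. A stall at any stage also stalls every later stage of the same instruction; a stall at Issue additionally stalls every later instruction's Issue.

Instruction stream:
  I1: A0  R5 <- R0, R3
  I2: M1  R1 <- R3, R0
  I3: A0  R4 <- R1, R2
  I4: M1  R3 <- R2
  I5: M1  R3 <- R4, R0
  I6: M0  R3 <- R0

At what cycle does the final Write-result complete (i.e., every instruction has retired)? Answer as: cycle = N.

I1 -> (1, 2, 3, 4)
I2 -> (2, 3, 8, 9)
I3 -> (5, 10, 11, 12)  // struct: A0 busy until I1 writes@4, RAW R1: wait I2 write@9
I4 -> (10, 11, 16, 17)  // struct: M1 busy until I2 writes@9
I5 -> (18, 19, 24, 25)  // struct: M1 busy until I4 writes@17
I6 -> (26, 27, 32, 33)  // WAW R3: wait I5 write@25

cycle = 33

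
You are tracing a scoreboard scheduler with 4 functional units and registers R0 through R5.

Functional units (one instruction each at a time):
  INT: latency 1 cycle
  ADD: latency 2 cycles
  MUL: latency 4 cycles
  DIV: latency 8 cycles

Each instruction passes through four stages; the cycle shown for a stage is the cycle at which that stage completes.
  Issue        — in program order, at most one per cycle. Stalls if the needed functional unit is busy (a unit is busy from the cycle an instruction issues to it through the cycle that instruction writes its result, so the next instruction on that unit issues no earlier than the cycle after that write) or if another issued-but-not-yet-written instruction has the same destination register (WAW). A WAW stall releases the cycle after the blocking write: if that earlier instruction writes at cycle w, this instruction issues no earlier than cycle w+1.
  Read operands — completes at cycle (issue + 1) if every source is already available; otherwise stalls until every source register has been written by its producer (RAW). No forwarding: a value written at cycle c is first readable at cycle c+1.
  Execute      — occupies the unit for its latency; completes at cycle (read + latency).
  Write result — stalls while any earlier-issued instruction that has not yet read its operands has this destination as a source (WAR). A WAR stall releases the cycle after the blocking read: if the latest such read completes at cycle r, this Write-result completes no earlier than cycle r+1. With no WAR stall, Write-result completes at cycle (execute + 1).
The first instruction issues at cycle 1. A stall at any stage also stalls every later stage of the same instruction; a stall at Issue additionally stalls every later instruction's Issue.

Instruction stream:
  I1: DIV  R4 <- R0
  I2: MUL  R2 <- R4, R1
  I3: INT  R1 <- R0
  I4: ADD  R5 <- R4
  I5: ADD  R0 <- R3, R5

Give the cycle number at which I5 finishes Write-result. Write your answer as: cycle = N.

  I1 | 1 | 2 | 10 | 11
  I2 | 2 | 12 | 16 | 17   RAW R4: wait I1 write@11
  I3 | 3 | 4 | 5 | 13   WAR R1: wait I2 read@12
  I4 | 4 | 12 | 14 | 15   RAW R4: wait I1 write@11
  I5 | 16 | 17 | 19 | 20   struct: ADD busy until I4 writes@15

cycle = 20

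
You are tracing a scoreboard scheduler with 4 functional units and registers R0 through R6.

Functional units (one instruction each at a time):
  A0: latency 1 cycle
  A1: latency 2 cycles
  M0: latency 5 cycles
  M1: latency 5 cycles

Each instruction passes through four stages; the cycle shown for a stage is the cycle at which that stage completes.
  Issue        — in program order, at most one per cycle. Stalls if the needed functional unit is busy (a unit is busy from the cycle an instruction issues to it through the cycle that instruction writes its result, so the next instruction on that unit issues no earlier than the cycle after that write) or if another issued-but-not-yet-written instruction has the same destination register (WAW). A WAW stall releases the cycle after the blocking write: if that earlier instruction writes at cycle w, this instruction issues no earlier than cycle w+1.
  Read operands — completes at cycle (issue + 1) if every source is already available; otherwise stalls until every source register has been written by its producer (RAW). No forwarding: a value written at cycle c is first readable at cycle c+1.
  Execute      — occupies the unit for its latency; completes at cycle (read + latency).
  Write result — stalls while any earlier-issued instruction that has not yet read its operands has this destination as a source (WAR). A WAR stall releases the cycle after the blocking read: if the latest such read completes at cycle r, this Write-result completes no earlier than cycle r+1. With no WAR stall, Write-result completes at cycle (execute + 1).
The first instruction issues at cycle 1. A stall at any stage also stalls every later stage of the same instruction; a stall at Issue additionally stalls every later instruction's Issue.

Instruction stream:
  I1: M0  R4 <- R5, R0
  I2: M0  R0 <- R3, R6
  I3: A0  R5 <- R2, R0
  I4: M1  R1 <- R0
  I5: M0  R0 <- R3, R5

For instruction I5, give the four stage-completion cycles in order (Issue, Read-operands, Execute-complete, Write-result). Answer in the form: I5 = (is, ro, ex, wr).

I1 -> (1, 2, 7, 8)
I2 -> (9, 10, 15, 16)  // struct: M0 busy until I1 writes@8
I3 -> (10, 17, 18, 19)  // RAW R0: wait I2 write@16
I4 -> (11, 17, 22, 23)  // RAW R0: wait I2 write@16
I5 -> (17, 20, 25, 26)  // struct: M0 busy until I2 writes@16, RAW R5: wait I3 write@19

I5 = (17, 20, 25, 26)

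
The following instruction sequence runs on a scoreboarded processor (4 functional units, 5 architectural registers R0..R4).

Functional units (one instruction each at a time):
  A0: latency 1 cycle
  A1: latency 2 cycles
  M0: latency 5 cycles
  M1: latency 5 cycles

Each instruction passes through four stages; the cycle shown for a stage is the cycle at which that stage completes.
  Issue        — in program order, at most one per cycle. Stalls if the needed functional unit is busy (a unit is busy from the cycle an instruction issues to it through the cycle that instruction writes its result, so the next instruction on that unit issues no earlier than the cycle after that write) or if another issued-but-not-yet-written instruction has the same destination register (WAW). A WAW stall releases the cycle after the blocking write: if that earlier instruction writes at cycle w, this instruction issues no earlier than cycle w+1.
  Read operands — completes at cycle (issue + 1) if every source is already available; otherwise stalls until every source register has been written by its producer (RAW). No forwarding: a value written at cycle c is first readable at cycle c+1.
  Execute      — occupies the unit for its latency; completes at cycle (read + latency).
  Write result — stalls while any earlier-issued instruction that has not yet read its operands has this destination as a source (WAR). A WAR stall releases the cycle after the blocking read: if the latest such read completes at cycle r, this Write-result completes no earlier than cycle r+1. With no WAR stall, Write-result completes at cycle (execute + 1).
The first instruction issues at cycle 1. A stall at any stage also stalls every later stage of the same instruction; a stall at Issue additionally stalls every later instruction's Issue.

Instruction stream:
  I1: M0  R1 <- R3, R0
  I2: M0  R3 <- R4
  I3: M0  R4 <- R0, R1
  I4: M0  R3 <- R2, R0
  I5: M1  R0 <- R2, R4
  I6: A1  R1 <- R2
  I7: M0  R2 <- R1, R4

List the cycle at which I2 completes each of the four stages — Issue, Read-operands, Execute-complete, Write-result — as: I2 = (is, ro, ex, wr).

1) issue 1, read 2, done 7, write 8
2) issue 9, read 10, done 15, write 16  <struct: M0 busy until I1 writes@8>
3) issue 17, read 18, done 23, write 24  <struct: M0 busy until I2 writes@16>
4) issue 25, read 26, done 31, write 32  <struct: M0 busy until I3 writes@24>
5) issue 26, read 27, done 32, write 33
6) issue 27, read 28, done 30, write 31
7) issue 33, read 34, done 39, write 40  <struct: M0 busy until I4 writes@32>

I2 = (9, 10, 15, 16)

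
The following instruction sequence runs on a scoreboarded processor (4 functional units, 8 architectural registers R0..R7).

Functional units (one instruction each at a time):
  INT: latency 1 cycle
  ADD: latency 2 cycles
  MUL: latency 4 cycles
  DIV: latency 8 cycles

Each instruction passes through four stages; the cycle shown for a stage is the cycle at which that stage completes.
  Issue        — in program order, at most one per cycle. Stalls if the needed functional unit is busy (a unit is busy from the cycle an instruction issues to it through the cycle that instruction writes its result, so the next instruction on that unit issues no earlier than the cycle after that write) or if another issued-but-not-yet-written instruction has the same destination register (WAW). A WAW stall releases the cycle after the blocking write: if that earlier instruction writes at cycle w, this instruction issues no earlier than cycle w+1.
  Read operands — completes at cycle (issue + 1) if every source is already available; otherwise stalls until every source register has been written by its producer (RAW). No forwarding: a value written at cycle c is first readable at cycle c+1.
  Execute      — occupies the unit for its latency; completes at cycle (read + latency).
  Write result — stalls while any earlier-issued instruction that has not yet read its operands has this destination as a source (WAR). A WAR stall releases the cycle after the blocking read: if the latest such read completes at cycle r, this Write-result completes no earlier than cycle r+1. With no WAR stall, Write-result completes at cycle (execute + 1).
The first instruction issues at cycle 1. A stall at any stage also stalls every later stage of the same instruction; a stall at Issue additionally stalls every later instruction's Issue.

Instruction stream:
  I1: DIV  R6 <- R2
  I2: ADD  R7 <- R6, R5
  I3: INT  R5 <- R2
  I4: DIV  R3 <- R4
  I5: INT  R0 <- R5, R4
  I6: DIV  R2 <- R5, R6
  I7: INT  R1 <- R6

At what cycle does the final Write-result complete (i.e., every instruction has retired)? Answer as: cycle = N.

c1: issue I1 (DIV)
c2: I1 read-ops, issue I2 (ADD)
c3: issue I3 (INT)
c4: I3 read-ops
c5: I3 finished on INT
c10: I1 finished on DIV
c11: I1→R6
c12: I2 read-ops, issue I4 (DIV)
c13: I3→R5, I4 read-ops
c14: I2 finished on ADD, issue I5 (INT)
c15: I2→R7, I5 read-ops
c16: I5 finished on INT
c17: I5→R0
c21: I4 finished on DIV
c22: I4→R3
c23: issue I6 (DIV)
c24: I6 read-ops, issue I7 (INT)
c25: I7 read-ops
c26: I7 finished on INT
c27: I7→R1
c32: I6 finished on DIV
c33: I6→R2

cycle = 33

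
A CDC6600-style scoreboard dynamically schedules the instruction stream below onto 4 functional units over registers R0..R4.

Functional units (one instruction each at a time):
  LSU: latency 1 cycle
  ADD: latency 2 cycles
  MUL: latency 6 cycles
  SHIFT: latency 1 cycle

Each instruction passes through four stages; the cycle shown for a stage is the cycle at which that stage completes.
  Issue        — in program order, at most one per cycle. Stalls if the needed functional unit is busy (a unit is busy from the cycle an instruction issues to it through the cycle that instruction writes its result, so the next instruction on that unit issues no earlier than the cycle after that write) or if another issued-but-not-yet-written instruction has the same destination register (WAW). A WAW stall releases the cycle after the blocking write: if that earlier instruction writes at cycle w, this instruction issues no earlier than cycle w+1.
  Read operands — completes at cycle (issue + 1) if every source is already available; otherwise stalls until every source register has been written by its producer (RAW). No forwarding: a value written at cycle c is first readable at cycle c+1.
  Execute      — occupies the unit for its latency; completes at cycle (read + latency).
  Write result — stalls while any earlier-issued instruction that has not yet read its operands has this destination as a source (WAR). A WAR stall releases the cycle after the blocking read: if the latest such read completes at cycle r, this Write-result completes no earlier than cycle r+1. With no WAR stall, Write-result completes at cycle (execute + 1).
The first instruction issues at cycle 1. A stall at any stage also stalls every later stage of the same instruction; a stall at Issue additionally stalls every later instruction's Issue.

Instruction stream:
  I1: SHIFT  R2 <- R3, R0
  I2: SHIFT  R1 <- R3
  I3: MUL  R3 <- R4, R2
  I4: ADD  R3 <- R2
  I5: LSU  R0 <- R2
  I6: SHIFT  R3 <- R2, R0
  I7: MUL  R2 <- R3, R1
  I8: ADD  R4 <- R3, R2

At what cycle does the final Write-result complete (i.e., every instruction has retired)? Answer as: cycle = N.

  I1 | 1 | 2 | 3 | 4
  I2 | 5 | 6 | 7 | 8   struct: SHIFT busy until I1 writes@4
  I3 | 6 | 7 | 13 | 14
  I4 | 15 | 16 | 18 | 19   WAW R3: wait I3 write@14
  I5 | 16 | 17 | 18 | 19
  I6 | 20 | 21 | 22 | 23   WAW R3: wait I4 write@19
  I7 | 21 | 24 | 30 | 31   RAW R3: wait I6 write@23
  I8 | 22 | 32 | 34 | 35   RAW R2: wait I7 write@31

cycle = 35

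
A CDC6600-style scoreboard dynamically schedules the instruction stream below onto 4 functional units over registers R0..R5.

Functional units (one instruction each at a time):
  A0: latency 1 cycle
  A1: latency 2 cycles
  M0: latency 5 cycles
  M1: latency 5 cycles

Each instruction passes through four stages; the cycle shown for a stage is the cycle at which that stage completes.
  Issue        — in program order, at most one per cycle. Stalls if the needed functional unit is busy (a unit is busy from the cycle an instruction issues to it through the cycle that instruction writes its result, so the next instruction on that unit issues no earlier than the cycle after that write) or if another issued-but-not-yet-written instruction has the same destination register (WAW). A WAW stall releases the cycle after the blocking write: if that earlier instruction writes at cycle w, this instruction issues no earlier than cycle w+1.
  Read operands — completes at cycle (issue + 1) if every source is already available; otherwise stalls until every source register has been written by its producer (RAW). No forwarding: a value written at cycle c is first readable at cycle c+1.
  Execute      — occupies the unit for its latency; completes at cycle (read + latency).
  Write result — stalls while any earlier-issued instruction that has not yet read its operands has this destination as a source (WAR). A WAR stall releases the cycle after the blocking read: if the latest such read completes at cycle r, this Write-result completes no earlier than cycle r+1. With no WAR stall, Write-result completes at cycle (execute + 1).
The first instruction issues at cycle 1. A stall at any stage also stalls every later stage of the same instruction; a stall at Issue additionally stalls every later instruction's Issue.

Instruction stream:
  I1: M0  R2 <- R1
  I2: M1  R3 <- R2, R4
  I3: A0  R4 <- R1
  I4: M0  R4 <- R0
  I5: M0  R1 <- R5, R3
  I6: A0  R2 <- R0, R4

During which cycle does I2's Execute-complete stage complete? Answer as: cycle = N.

t=1  I1 issues→M0
t=2  I1 reads, I2 issues→M1
t=3  I3 issues→A0
t=4  I3 reads
t=5  I3 exec-done
t=7  I1 exec-done
t=8  I1 writes R2
t=9  I2 reads
t=10  I3 writes R4
t=11  I4 issues→M0
t=12  I4 reads
t=14  I2 exec-done
t=15  I2 writes R3
t=17  I4 exec-done
t=18  I4 writes R4
t=19  I5 issues→M0
t=20  I5 reads, I6 issues→A0
t=21  I6 reads
t=22  I6 exec-done
t=23  I6 writes R2
t=25  I5 exec-done
t=26  I5 writes R1

cycle = 14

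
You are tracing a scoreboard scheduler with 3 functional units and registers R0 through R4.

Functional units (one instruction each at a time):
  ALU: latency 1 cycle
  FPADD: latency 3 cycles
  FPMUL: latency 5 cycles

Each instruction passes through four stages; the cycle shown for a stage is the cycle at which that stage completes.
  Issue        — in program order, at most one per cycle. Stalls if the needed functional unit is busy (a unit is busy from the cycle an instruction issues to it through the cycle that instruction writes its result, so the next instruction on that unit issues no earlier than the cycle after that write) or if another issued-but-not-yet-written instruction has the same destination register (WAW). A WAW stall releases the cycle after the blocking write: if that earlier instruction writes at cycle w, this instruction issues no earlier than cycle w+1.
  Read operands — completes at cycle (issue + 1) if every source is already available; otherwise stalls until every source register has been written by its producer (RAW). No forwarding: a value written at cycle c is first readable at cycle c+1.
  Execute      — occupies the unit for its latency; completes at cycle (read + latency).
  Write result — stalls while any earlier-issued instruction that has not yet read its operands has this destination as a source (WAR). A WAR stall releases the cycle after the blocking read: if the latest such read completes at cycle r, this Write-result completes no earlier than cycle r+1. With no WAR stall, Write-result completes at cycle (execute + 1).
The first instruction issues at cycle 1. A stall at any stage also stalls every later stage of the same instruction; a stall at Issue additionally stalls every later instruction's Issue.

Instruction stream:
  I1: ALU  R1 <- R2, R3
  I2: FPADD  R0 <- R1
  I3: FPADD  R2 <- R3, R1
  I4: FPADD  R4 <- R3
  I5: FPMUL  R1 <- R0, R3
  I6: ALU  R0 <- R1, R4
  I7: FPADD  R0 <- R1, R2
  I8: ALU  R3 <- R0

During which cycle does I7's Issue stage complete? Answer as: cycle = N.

cycle = 28

c1: I1→ALU
c2: I1 RO | I2→FPADD
c3: I1 EX
c4: I1 WR R1
c5: I2 RO
c8: I2 EX
c9: I2 WR R0
c10: I3→FPADD
c11: I3 RO
c14: I3 EX
c15: I3 WR R2
c16: I4→FPADD
c17: I4 RO | I5→FPMUL
c18: I5 RO | I6→ALU
c20: I4 EX
c21: I4 WR R4
c23: I5 EX
c24: I5 WR R1
c25: I6 RO
c26: I6 EX
c27: I6 WR R0
c28: I7→FPADD
c29: I7 RO | I8→ALU
c32: I7 EX
c33: I7 WR R0
c34: I8 RO
c35: I8 EX
c36: I8 WR R3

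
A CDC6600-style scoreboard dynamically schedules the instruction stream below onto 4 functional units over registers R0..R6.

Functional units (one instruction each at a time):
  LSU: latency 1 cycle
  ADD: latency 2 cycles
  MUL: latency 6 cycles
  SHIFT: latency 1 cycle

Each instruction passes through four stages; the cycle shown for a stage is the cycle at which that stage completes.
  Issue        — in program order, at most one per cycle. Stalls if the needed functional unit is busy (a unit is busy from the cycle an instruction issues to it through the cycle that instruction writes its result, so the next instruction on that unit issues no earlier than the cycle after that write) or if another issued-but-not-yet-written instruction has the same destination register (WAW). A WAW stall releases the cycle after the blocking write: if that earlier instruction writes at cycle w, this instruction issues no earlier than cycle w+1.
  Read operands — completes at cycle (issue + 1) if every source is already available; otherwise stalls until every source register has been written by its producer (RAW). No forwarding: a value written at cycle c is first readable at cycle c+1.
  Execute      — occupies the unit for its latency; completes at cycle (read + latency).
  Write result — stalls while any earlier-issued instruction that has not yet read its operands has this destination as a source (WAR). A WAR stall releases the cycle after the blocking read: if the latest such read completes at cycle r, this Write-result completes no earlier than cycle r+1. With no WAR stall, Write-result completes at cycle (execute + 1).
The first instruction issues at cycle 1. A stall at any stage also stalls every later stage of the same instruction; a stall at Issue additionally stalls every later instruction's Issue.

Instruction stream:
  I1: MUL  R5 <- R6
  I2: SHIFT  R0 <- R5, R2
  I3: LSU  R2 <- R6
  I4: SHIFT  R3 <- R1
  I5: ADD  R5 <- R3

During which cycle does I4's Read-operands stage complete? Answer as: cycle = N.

  I1 | 1 | 2 | 8 | 9
  I2 | 2 | 10 | 11 | 12   RAW R5: wait I1 write@9
  I3 | 3 | 4 | 5 | 11   WAR R2: wait I2 read@10
  I4 | 13 | 14 | 15 | 16   struct: SHIFT busy until I2 writes@12
  I5 | 14 | 17 | 19 | 20   RAW R3: wait I4 write@16

cycle = 14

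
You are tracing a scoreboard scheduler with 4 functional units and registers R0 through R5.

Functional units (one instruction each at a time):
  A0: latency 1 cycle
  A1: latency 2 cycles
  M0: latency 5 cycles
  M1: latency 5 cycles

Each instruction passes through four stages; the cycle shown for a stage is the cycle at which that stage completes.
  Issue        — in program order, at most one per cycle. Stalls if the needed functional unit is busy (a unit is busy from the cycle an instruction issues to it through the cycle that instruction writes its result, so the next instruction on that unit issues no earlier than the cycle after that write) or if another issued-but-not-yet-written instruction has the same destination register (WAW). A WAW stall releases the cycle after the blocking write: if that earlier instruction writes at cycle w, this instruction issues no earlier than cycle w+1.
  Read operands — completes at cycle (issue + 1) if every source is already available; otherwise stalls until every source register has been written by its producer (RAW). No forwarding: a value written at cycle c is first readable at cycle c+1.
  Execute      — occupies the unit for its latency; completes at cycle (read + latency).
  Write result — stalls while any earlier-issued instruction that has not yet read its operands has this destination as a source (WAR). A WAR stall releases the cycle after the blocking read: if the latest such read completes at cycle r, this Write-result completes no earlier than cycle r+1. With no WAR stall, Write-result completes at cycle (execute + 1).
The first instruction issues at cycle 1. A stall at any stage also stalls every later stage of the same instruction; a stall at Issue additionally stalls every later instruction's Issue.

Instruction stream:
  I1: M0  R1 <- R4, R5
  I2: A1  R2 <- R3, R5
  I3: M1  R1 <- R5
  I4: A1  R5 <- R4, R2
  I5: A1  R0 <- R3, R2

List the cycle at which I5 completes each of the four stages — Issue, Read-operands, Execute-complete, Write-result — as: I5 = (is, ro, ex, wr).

cycle 1: I1 issues→M0
cycle 2: I1 reads, I2 issues→A1
cycle 3: I2 reads
cycle 5: I2 exec-done
cycle 6: I2 writes R2
cycle 7: I1 exec-done
cycle 8: I1 writes R1
cycle 9: I3 issues→M1
cycle 10: I3 reads, I4 issues→A1
cycle 11: I4 reads
cycle 13: I4 exec-done
cycle 14: I4 writes R5
cycle 15: I3 exec-done, I5 issues→A1
cycle 16: I3 writes R1, I5 reads
cycle 18: I5 exec-done
cycle 19: I5 writes R0

I5 = (15, 16, 18, 19)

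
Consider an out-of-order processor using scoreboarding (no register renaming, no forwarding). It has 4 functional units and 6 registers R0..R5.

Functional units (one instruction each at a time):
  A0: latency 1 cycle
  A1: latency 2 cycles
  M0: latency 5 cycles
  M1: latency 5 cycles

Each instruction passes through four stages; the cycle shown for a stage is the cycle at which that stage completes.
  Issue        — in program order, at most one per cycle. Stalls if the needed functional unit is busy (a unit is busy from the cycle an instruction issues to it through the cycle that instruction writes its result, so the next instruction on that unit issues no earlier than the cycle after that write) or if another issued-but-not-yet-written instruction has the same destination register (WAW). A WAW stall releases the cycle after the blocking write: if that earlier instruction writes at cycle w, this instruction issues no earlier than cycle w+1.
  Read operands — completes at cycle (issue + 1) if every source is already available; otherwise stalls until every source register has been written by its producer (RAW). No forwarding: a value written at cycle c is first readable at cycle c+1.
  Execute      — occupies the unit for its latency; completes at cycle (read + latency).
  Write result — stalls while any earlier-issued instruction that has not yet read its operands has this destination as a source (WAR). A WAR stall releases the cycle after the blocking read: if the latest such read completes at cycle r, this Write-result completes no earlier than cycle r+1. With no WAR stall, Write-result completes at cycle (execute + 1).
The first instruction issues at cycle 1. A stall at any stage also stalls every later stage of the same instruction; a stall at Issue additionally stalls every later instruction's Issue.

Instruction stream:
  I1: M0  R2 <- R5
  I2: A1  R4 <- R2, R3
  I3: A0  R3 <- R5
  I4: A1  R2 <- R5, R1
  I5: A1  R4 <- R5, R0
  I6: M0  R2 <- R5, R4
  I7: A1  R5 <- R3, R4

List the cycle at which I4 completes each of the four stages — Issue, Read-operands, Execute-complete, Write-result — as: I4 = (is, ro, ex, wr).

I4 = (13, 14, 16, 17)

[1] I1 issues→M0
[2] I1 reads, I2 issues→A1
[3] I3 issues→A0
[4] I3 reads
[5] I3 exec-done
[7] I1 exec-done
[8] I1 writes R2
[9] I2 reads
[10] I3 writes R3
[11] I2 exec-done
[12] I2 writes R4
[13] I4 issues→A1
[14] I4 reads
[16] I4 exec-done
[17] I4 writes R2
[18] I5 issues→A1
[19] I5 reads, I6 issues→M0
[21] I5 exec-done
[22] I5 writes R4
[23] I6 reads, I7 issues→A1
[24] I7 reads
[26] I7 exec-done
[27] I7 writes R5
[28] I6 exec-done
[29] I6 writes R2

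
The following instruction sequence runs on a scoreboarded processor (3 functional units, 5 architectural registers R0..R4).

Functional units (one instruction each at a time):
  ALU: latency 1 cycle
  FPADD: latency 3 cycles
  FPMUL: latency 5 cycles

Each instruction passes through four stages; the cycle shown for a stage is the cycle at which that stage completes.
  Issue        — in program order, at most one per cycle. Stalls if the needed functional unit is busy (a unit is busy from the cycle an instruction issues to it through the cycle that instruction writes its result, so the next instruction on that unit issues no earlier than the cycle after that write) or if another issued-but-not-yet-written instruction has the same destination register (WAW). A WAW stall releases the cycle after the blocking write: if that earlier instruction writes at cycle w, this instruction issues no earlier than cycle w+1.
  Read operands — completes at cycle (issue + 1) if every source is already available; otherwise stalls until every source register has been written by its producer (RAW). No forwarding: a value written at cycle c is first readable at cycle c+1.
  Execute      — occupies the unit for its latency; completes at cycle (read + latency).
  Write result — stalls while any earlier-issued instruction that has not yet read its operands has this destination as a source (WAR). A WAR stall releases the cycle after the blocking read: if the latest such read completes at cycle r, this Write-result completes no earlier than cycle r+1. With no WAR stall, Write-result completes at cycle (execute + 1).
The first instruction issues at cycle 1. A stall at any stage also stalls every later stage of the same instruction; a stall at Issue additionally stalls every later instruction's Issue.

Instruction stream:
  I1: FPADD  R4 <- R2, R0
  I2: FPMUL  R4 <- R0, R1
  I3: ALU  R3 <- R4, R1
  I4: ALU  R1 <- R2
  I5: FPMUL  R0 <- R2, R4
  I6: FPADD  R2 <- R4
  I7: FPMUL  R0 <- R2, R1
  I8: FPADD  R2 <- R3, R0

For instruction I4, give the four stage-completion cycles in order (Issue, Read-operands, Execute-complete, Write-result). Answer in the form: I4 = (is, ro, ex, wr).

I4 = (18, 19, 20, 21)

1) issue 1, read 2, done 5, write 6
2) issue 7, read 8, done 13, write 14  <WAW R4: wait I1 write@6>
3) issue 8, read 15, done 16, write 17  <RAW R4: wait I2 write@14>
4) issue 18, read 19, done 20, write 21  <struct: ALU busy until I3 writes@17>
5) issue 19, read 20, done 25, write 26
6) issue 20, read 21, done 24, write 25
7) issue 27, read 28, done 33, write 34  <struct: FPMUL busy until I5 writes@26>
8) issue 28, read 35, done 38, write 39  <RAW R0: wait I7 write@34>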